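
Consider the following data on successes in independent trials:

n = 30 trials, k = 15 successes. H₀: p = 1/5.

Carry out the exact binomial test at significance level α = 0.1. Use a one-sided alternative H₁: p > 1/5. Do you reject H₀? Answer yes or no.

reject H₀: yes

Exact binomial: n=30, k=15, p₀=1/5=0.2000
P(X≥15) from Σ C(n,i)·p₀^i·(1−p₀)^(n−i)
p-value (one-sided, H₁ greater) = 0.00023
At α=0.1: p < α → reject H₀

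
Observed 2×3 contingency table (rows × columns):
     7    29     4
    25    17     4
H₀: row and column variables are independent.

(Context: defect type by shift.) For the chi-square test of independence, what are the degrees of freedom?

degrees of freedom = 2

df = (r−1)(c−1) = (2−1)·(3−1) = 2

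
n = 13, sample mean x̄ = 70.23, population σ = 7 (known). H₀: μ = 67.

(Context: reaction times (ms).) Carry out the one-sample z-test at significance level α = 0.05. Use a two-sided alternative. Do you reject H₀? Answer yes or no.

SE = σ/√n = 7/√13 = 1.9415
z = (x̄−μ₀)/SE = (70.23−67)/1.9415 = 1.6637
p-value (two-sided) = 0.09617
At α=0.05: p ≥ α → fail to reject H₀

reject H₀: no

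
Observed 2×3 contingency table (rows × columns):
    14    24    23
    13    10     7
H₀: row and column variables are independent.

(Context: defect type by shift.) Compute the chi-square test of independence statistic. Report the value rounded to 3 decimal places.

Row totals [61, 30], col totals [27, 34, 30], n=91
χ² = (14−18.10)²/18.10 + (24−22.79)²/22.79 + (23−20.11)²/20.11 + (13−8.90)²/8.90 + (10−11.21)²/11.21 + (7−9.89)²/9.89 = 4.2702
df = 2

test statistic = 4.270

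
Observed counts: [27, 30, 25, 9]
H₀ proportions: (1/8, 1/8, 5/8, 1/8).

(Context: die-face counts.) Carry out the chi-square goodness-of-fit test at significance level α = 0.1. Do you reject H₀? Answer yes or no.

reject H₀: yes

n = 91; E_i = n·p_i = [11.38, 11.38, 56.88, 11.38]
χ² = (27−11.38)²/11.38 + (30−11.38)²/11.38 + (25−56.88)²/56.88 + (9−11.38)²/11.38 = 70.3187
df = 3
p-value (upper-tail) = 0.00000
At α=0.1: p < α → reject H₀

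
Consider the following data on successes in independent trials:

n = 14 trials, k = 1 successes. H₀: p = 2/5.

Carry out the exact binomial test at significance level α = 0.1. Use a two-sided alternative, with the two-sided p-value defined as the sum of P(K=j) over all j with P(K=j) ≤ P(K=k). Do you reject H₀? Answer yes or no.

reject H₀: yes

Exact binomial: n=14, k=1, p₀=2/5=0.4000
P(X=j) = C(n,j)·p₀^j·(1−p₀)^(n−j); p = Σ P(X=j) over j with P(X=j) ≤ P(X=1)
p-value (two-sided) = 0.01200
At α=0.1: p < α → reject H₀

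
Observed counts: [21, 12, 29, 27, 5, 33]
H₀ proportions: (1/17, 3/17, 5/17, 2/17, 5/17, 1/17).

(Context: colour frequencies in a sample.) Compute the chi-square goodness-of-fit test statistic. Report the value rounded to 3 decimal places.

test statistic = 156.204

n = 127; E_i = n·p_i = [7.47, 22.41, 37.35, 14.94, 37.35, 7.47]
χ² = (21−7.47)²/7.47 + (12−22.41)²/22.41 + (29−37.35)²/37.35 + (27−14.94)²/14.94 + (5−37.35)²/37.35 + (33−7.47)²/7.47 = 156.2039
df = 5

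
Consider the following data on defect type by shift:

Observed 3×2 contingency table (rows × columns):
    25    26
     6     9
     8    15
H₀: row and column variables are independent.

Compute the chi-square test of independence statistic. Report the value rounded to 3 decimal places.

Row totals [51, 15, 23], col totals [39, 50], n=89
χ² = (25−22.35)²/22.35 + (26−28.65)²/28.65 + (6−6.57)²/6.57 + (9−8.43)²/8.43 + (8−10.08)²/10.08 + (15−12.92)²/12.92 = 1.4121
df = 2

test statistic = 1.412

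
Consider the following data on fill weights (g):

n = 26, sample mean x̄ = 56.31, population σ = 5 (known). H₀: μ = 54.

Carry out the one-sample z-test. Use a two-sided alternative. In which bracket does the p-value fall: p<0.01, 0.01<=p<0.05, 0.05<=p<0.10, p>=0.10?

SE = σ/√n = 5/√26 = 0.9806
z = (x̄−μ₀)/SE = (56.31−54)/0.9806 = 2.3557
p-value (two-sided) = 0.01849
→ bracket: 0.01<=p<0.05

p-value bracket: 0.01<=p<0.05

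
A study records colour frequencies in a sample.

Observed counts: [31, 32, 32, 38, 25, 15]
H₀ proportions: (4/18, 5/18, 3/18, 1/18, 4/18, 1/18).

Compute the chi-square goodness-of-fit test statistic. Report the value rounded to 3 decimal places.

n = 173; E_i = n·p_i = [38.44, 48.06, 28.83, 9.61, 38.44, 9.61]
χ² = (31−38.44)²/38.44 + (32−48.06)²/48.06 + (32−28.83)²/28.83 + (38−9.61)²/9.61 + (25−38.44)²/38.44 + (15−9.61)²/9.61 = 98.7306
df = 5

test statistic = 98.731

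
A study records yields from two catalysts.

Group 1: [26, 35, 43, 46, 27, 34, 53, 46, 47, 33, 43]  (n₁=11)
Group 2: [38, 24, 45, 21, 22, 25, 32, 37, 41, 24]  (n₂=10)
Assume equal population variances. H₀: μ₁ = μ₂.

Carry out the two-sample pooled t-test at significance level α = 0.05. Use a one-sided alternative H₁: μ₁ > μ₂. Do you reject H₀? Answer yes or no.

reject H₀: yes

x̄₁=39.364, s₁=8.824, n₁=11
x̄₂=30.900, s₂=8.800, n₂=10
s_p² = [10·8.824² + 9·8.800²]/19 = 77.6550
SE = √(s_p²·(1/11+1/10)) = 3.8503
t = (39.364−30.900)/3.8503 = 2.1982
df = 19
p-value (one-sided, H₁ greater) = 0.02027
At α=0.05: p < α → reject H₀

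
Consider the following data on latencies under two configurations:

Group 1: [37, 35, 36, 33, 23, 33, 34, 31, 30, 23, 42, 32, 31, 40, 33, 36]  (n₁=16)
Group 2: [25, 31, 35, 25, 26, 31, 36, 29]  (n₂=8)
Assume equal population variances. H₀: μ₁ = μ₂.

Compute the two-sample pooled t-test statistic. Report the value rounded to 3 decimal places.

x̄₁=33.062, s₁=5.079, n₁=16
x̄₂=29.750, s₂=4.301, n₂=8
s_p² = [15·5.079² + 7·4.301²]/22 = 23.4744
SE = √(s_p²·(1/16+1/8)) = 2.0980
t = (33.062−29.750)/2.0980 = 1.5789
df = 22

test statistic = 1.579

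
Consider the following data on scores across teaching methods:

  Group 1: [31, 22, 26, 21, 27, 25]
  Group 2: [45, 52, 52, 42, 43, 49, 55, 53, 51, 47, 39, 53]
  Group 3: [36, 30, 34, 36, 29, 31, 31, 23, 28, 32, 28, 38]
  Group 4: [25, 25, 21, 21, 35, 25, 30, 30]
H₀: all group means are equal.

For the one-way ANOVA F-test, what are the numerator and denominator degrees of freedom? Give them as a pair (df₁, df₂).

degrees of freedom = [3, 34]

k = 4 groups, N = 38 total
df = (k−1, N−k) = (4−1, 38−4) = (3, 34)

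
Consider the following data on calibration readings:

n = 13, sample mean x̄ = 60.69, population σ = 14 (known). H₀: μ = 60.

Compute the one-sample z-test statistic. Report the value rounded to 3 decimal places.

test statistic = 0.178

SE = σ/√n = 14/√13 = 3.8829
z = (x̄−μ₀)/SE = (60.69−60)/3.8829 = 0.1777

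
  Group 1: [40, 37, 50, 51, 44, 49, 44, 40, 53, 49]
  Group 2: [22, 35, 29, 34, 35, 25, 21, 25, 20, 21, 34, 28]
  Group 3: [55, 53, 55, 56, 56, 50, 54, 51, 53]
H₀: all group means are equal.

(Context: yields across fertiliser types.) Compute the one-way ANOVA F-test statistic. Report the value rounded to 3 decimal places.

test statistic = 79.043

Group means [45.70, 27.42, 53.67], grand mean 40.935
SSB = Σnᵢ(x̄ᵢ−x̄)² = 3878.854; SSW = ΣΣ(x−x̄ᵢ)² = 687.017
MSB = 3878.854/2 = 1939.4272; MSW = 687.017/28 = 24.5363
F = MSB/MSW = 79.0431
df = (2, 28)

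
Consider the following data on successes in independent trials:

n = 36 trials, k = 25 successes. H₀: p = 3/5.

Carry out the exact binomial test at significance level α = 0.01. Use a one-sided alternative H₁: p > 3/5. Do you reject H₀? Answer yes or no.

Exact binomial: n=36, k=25, p₀=3/5=0.6000
P(X≥25) from Σ C(n,i)·p₀^i·(1−p₀)^(n−i)
p-value (one-sided, H₁ greater) = 0.16201
At α=0.01: p ≥ α → fail to reject H₀

reject H₀: no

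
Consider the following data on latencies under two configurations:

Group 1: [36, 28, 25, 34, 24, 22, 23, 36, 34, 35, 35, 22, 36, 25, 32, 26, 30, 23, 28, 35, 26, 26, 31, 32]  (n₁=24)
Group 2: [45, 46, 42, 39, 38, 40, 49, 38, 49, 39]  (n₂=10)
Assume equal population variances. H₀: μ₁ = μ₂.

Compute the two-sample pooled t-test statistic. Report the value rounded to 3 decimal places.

x̄₁=29.333, s₁=5.027, n₁=24
x̄₂=42.500, s₂=4.403, n₂=10
s_p² = [23·5.027² + 9·4.403²]/32 = 23.6198
SE = √(s_p²·(1/24+1/10)) = 1.8292
t = (29.333−42.500)/1.8292 = -7.1979
df = 32

test statistic = -7.198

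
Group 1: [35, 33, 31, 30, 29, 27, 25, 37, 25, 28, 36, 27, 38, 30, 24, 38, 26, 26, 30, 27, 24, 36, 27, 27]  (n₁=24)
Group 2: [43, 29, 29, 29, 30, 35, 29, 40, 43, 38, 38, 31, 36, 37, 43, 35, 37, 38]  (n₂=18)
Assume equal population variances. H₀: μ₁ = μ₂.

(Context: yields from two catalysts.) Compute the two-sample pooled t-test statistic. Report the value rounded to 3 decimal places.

x̄₁=29.833, s₁=4.603, n₁=24
x̄₂=35.556, s₂=5.044, n₂=18
s_p² = [23·4.603² + 17·5.044²]/40 = 22.9944
SE = √(s_p²·(1/24+1/18)) = 1.4952
t = (29.833−35.556)/1.4952 = -3.8271
df = 40

test statistic = -3.827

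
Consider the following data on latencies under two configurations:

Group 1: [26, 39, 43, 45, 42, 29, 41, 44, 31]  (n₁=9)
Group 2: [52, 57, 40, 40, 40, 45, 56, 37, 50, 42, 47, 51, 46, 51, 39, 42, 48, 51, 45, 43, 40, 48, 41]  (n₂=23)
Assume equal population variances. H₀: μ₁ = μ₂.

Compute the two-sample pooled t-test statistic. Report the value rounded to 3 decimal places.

x̄₁=37.778, s₁=7.155, n₁=9
x̄₂=45.696, s₂=5.628, n₂=23
s_p² = [8·7.155² + 22·5.628²]/30 = 36.8808
SE = √(s_p²·(1/9+1/23)) = 2.3878
t = (37.778−45.696)/2.3878 = -3.3160
df = 30

test statistic = -3.316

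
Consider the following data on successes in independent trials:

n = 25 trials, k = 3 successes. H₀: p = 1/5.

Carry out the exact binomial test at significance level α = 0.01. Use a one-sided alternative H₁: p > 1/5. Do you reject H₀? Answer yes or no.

reject H₀: no

Exact binomial: n=25, k=3, p₀=1/5=0.2000
P(X≥3) from Σ C(n,i)·p₀^i·(1−p₀)^(n−i)
p-value (one-sided, H₁ greater) = 0.90177
At α=0.01: p ≥ α → fail to reject H₀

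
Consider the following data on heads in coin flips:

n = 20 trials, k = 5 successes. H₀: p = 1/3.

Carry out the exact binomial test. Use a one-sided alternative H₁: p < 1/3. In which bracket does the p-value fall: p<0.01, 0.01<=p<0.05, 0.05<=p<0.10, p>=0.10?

Exact binomial: n=20, k=5, p₀=1/3=0.3333
P(X≤5) from Σ C(n,i)·p₀^i·(1−p₀)^(n−i)
p-value (one-sided, H₁ less) = 0.29721
→ bracket: p>=0.10

p-value bracket: p>=0.10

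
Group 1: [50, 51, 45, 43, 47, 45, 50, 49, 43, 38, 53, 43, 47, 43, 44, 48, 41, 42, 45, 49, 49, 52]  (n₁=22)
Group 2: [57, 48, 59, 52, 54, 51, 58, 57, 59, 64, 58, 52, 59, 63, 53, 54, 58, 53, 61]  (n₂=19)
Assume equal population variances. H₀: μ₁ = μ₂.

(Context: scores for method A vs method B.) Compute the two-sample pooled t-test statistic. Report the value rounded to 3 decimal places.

x̄₁=46.227, s₁=3.915, n₁=22
x̄₂=56.316, s₂=4.243, n₂=19
s_p² = [21·3.915² + 18·4.243²]/39 = 16.5633
SE = √(s_p²·(1/22+1/19)) = 1.2746
t = (46.227−56.316)/1.2746 = -7.9150
df = 39

test statistic = -7.915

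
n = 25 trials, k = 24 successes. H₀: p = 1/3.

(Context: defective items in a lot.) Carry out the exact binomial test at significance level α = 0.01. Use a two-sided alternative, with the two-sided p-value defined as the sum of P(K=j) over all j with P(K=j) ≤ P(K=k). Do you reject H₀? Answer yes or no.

Exact binomial: n=25, k=24, p₀=1/3=0.3333
P(X=j) = C(n,j)·p₀^j·(1−p₀)^(n−j); p = Σ P(X=j) over j with P(X=j) ≤ P(X=24)
p-value (two-sided) = 0.00000
At α=0.01: p < α → reject H₀

reject H₀: yes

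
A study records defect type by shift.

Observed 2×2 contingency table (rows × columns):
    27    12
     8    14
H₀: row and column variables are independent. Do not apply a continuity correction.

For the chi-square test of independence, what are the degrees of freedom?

degrees of freedom = 1

df = (r−1)(c−1) = (2−1)·(2−1) = 1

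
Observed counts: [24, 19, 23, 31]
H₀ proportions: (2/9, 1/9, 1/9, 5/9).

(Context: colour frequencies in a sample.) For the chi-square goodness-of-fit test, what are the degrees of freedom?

df = k − 1 = 4 − 1 = 3

degrees of freedom = 3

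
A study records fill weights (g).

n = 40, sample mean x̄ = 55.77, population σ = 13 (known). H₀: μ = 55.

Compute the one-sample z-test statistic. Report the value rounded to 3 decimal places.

SE = σ/√n = 13/√40 = 2.0555
z = (x̄−μ₀)/SE = (55.77−55)/2.0555 = 0.3746

test statistic = 0.375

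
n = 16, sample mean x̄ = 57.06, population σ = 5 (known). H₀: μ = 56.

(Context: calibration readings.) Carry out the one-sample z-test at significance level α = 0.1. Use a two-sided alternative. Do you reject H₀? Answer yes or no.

reject H₀: no

SE = σ/√n = 5/√16 = 1.2500
z = (x̄−μ₀)/SE = (57.06−56)/1.2500 = 0.8480
p-value (two-sided) = 0.39644
At α=0.1: p ≥ α → fail to reject H₀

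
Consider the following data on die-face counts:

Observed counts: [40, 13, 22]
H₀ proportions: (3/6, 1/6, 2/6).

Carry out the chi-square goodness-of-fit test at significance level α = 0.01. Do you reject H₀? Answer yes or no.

reject H₀: no

n = 75; E_i = n·p_i = [37.50, 12.50, 25.00]
χ² = (40−37.50)²/37.50 + (13−12.50)²/12.50 + (22−25.00)²/25.00 = 0.5467
df = 2
p-value (upper-tail) = 0.76084
At α=0.01: p ≥ α → fail to reject H₀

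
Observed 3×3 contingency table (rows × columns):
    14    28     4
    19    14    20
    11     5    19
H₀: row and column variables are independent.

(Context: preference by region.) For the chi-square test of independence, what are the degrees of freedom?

degrees of freedom = 4

df = (r−1)(c−1) = (3−1)·(3−1) = 4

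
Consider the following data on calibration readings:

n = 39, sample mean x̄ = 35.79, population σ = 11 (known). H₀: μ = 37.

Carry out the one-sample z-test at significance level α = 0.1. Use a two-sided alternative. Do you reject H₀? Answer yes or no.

SE = σ/√n = 11/√39 = 1.7614
z = (x̄−μ₀)/SE = (35.79−37)/1.7614 = -0.6869
p-value (two-sided) = 0.49211
At α=0.1: p ≥ α → fail to reject H₀

reject H₀: no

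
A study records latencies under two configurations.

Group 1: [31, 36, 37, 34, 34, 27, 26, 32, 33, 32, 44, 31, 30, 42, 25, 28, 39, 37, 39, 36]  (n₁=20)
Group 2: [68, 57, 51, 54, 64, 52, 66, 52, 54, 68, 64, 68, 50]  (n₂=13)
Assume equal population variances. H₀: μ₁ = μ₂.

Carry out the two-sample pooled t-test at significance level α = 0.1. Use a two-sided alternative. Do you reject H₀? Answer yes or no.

reject H₀: yes

x̄₁=33.650, s₁=5.184, n₁=20
x̄₂=59.077, s₂=7.297, n₂=13
s_p² = [19·5.184² + 12·7.297²]/31 = 37.0798
SE = √(s_p²·(1/20+1/13)) = 2.1694
t = (33.650−59.077)/2.1694 = -11.7207
df = 31
p-value (two-sided) = 0.00000
At α=0.1: p < α → reject H₀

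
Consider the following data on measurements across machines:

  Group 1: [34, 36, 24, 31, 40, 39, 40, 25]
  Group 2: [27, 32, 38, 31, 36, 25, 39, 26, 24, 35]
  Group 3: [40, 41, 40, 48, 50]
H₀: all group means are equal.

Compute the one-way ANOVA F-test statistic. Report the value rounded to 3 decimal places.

Group means [33.62, 31.30, 43.80], grand mean 34.826
SSB = Σnᵢ(x̄ᵢ−x̄)² = 538.529; SSW = ΣΣ(x−x̄ᵢ)² = 662.775
MSB = 538.529/2 = 269.2647; MSW = 662.775/20 = 33.1388
F = MSB/MSW = 8.1254
df = (2, 20)

test statistic = 8.125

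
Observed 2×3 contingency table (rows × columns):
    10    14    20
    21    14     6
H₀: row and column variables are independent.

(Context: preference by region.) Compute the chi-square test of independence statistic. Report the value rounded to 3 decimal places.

Row totals [44, 41], col totals [31, 28, 26], n=85
χ² = (10−16.05)²/16.05 + (14−14.49)²/14.49 + (20−13.46)²/13.46 + (21−14.95)²/14.95 + (14−13.51)²/13.51 + (6−12.54)²/12.54 = 11.3499
df = 2

test statistic = 11.350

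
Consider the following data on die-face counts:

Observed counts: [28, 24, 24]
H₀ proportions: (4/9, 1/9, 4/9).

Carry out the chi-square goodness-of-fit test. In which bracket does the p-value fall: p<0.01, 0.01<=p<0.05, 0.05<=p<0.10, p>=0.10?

p-value bracket: p<0.01

n = 76; E_i = n·p_i = [33.78, 8.44, 33.78]
χ² = (28−33.78)²/33.78 + (24−8.44)²/8.44 + (24−33.78)²/33.78 = 32.4737
df = 2
p-value (upper-tail) = 0.00000
→ bracket: p<0.01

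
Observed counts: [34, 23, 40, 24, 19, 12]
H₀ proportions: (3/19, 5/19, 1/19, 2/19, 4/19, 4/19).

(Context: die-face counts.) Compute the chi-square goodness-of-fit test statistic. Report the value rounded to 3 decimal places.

test statistic = 161.173

n = 152; E_i = n·p_i = [24.00, 40.00, 8.00, 16.00, 32.00, 32.00]
χ² = (34−24.00)²/24.00 + (23−40.00)²/40.00 + (40−8.00)²/8.00 + (24−16.00)²/16.00 + (19−32.00)²/32.00 + (12−32.00)²/32.00 = 161.1729
df = 5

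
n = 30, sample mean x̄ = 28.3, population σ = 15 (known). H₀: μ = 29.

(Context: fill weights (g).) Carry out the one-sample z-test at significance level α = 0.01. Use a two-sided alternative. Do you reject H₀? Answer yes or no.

SE = σ/√n = 15/√30 = 2.7386
z = (x̄−μ₀)/SE = (28.3−29)/2.7386 = -0.2556
p-value (two-sided) = 0.79826
At α=0.01: p ≥ α → fail to reject H₀

reject H₀: no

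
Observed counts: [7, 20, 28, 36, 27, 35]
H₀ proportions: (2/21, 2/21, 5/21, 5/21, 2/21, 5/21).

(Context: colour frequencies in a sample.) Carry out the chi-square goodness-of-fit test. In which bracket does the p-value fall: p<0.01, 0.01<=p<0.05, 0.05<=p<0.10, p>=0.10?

n = 153; E_i = n·p_i = [14.57, 14.57, 36.43, 36.43, 14.57, 36.43]
χ² = (7−14.57)²/14.57 + (20−14.57)²/14.57 + (28−36.43)²/36.43 + (36−36.43)²/36.43 + (27−14.57)²/14.57 + (35−36.43)²/36.43 = 18.5686
df = 5
p-value (upper-tail) = 0.00231
→ bracket: p<0.01

p-value bracket: p<0.01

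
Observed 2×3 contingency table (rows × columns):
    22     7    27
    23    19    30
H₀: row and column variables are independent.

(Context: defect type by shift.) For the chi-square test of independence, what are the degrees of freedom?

df = (r−1)(c−1) = (2−1)·(3−1) = 2

degrees of freedom = 2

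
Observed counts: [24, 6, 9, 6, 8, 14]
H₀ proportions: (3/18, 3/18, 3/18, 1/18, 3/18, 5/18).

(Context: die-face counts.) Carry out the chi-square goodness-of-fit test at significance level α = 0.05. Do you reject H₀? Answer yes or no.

n = 67; E_i = n·p_i = [11.17, 11.17, 11.17, 3.72, 11.17, 18.61]
χ² = (24−11.17)²/11.17 + (6−11.17)²/11.17 + (9−11.17)²/11.17 + (6−3.72)²/3.72 + (8−11.17)²/11.17 + (14−18.61)²/18.61 = 20.9940
df = 5
p-value (upper-tail) = 0.00081
At α=0.05: p < α → reject H₀

reject H₀: yes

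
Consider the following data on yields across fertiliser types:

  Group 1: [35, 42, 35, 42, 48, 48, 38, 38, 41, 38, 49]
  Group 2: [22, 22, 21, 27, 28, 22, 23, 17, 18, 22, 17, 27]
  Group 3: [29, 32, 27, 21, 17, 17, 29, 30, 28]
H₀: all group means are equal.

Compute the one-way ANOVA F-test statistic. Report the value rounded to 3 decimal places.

test statistic = 49.518

Group means [41.27, 22.17, 25.56], grand mean 29.688
SSB = Σnᵢ(x̄ᵢ−x̄)² = 2308.804; SSW = ΣΣ(x−x̄ᵢ)² = 676.071
MSB = 2308.804/2 = 1154.4021; MSW = 676.071/29 = 23.3128
F = MSB/MSW = 49.5180
df = (2, 29)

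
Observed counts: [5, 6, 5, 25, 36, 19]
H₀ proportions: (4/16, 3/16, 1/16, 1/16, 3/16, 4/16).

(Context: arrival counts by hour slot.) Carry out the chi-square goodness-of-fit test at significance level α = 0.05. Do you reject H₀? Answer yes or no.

reject H₀: yes

n = 96; E_i = n·p_i = [24.00, 18.00, 6.00, 6.00, 18.00, 24.00]
χ² = (5−24.00)²/24.00 + (6−18.00)²/18.00 + (5−6.00)²/6.00 + (25−6.00)²/6.00 + (36−18.00)²/18.00 + (19−24.00)²/24.00 = 102.4167
df = 5
p-value (upper-tail) = 0.00000
At α=0.05: p < α → reject H₀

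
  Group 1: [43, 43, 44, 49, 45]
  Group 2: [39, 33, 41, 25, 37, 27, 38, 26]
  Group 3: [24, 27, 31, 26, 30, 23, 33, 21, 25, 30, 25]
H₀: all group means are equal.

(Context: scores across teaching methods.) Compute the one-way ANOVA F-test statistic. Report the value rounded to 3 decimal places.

test statistic = 25.792

Group means [44.80, 33.25, 26.82], grand mean 32.708
SSB = Σnᵢ(x̄ᵢ−x̄)² = 1115.022; SSW = ΣΣ(x−x̄ᵢ)² = 453.936
MSB = 1115.022/2 = 557.5110; MSW = 453.936/21 = 21.6160
F = MSB/MSW = 25.7916
df = (2, 21)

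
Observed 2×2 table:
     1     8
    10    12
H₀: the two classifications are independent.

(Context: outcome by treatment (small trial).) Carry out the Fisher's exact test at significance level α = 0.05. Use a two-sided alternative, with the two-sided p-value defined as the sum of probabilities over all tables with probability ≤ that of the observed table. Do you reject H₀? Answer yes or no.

Margins: r₁=9, r₂=22, c₁=11, c₂=20, n=31
p_obs = C(9,1)·C(22,10)/C(31,11); sum pmf over tables with pmf ≤ p_obs
p-value (two-sided) = 0.10647
At α=0.05: p ≥ α → fail to reject H₀

reject H₀: no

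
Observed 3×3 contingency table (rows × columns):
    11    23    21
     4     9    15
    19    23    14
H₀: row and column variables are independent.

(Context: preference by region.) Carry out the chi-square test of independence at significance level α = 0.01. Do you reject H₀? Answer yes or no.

reject H₀: no

Row totals [55, 28, 56], col totals [34, 55, 50], n=139
χ² = (11−13.45)²/13.45 + (23−21.76)²/21.76 + (21−19.78)²/19.78 + (4−6.85)²/6.85 + (9−11.08)²/11.08 + (15−10.07)²/10.07 + (19−13.70)²/13.70 + (23−22.16)²/22.16 + (14−20.14)²/20.14 = 8.5371
df = 4
p-value (upper-tail) = 0.07377
At α=0.01: p ≥ α → fail to reject H₀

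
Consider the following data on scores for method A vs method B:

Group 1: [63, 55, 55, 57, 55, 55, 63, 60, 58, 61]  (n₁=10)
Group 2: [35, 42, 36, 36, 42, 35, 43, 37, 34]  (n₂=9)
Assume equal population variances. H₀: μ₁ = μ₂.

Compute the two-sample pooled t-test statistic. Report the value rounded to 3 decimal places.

x̄₁=58.200, s₁=3.327, n₁=10
x̄₂=37.778, s₂=3.528, n₂=9
s_p² = [9·3.327² + 8·3.528²]/17 = 11.7150
SE = √(s_p²·(1/10+1/9)) = 1.5726
t = (58.200−37.778)/1.5726 = 12.9860
df = 17

test statistic = 12.986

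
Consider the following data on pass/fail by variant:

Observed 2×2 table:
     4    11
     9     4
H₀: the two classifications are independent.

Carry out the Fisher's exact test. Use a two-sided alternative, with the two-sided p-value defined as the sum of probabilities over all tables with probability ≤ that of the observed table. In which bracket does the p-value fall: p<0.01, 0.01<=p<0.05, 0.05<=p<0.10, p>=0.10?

p-value bracket: 0.05<=p<0.10

Margins: r₁=15, r₂=13, c₁=13, c₂=15, n=28
p_obs = C(15,4)·C(13,9)/C(28,13); sum pmf over tables with pmf ≤ p_obs
p-value (two-sided) = 0.05571
→ bracket: 0.05<=p<0.10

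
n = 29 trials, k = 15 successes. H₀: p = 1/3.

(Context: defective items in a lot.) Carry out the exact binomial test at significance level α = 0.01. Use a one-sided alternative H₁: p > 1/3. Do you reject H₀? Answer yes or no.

Exact binomial: n=29, k=15, p₀=1/3=0.3333
P(X≥15) from Σ C(n,i)·p₀^i·(1−p₀)^(n−i)
p-value (one-sided, H₁ greater) = 0.03114
At α=0.01: p ≥ α → fail to reject H₀

reject H₀: no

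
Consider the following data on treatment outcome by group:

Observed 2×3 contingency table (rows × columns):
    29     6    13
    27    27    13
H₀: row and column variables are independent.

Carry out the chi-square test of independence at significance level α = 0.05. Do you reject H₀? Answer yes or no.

reject H₀: yes

Row totals [48, 67], col totals [56, 33, 26], n=115
χ² = (29−23.37)²/23.37 + (6−13.77)²/13.77 + (13−10.85)²/10.85 + (27−32.63)²/32.63 + (27−19.23)²/19.23 + (13−15.15)²/15.15 = 10.5849
df = 2
p-value (upper-tail) = 0.00503
At α=0.05: p < α → reject H₀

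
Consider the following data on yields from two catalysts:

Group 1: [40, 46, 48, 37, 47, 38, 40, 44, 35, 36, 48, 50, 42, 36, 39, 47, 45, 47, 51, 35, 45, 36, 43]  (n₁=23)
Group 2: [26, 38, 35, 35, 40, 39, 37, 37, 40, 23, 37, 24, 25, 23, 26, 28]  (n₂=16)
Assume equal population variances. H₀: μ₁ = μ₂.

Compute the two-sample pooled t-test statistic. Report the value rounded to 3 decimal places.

x̄₁=42.391, s₁=5.185, n₁=23
x̄₂=32.062, s₂=6.678, n₂=16
s_p² = [22·5.185² + 15·6.678²]/37 = 34.0653
SE = √(s_p²·(1/23+1/16)) = 1.9000
t = (42.391−32.062)/1.9000 = 5.4361
df = 37

test statistic = 5.436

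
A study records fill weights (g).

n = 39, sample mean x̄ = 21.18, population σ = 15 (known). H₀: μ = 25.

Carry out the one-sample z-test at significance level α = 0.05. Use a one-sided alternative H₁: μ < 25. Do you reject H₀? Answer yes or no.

reject H₀: no

SE = σ/√n = 15/√39 = 2.4019
z = (x̄−μ₀)/SE = (21.18−25)/2.4019 = -1.5904
p-value (one-sided, H₁ less) = 0.05587
At α=0.05: p ≥ α → fail to reject H₀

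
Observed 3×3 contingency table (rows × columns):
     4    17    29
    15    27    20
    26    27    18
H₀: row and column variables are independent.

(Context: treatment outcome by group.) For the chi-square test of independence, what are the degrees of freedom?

degrees of freedom = 4

df = (r−1)(c−1) = (3−1)·(3−1) = 4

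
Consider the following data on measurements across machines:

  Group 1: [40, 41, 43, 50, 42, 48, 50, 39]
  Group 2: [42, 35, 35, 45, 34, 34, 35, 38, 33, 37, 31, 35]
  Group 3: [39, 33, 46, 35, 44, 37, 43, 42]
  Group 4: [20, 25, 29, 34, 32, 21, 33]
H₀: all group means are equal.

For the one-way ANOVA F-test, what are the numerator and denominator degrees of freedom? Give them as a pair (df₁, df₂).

degrees of freedom = [3, 31]

k = 4 groups, N = 35 total
df = (k−1, N−k) = (4−1, 35−4) = (3, 31)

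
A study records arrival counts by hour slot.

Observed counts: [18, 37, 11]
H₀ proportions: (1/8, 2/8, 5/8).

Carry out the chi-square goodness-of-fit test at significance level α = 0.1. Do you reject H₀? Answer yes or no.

reject H₀: yes

n = 66; E_i = n·p_i = [8.25, 16.50, 41.25]
χ² = (18−8.25)²/8.25 + (37−16.50)²/16.50 + (11−41.25)²/41.25 = 59.1758
df = 2
p-value (upper-tail) = 0.00000
At α=0.1: p < α → reject H₀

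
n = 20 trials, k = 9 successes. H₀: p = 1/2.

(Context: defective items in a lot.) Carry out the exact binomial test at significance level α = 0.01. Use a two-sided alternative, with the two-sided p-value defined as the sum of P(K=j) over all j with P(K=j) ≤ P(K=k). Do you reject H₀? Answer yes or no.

reject H₀: no

Exact binomial: n=20, k=9, p₀=1/2=0.5000
P(X=j) = C(n,j)·p₀^j·(1−p₀)^(n−j); p = Σ P(X=j) over j with P(X=j) ≤ P(X=9)
p-value (two-sided) = 0.82380
At α=0.01: p ≥ α → fail to reject H₀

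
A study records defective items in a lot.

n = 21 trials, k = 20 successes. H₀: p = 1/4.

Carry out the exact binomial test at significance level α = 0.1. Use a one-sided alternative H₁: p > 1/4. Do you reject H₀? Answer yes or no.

Exact binomial: n=21, k=20, p₀=1/4=0.2500
P(X≥20) from Σ C(n,i)·p₀^i·(1−p₀)^(n−i)
p-value (one-sided, H₁ greater) = 0.00000
At α=0.1: p < α → reject H₀

reject H₀: yes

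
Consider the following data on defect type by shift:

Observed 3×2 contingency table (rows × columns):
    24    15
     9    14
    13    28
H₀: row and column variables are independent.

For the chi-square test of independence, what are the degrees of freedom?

df = (r−1)(c−1) = (3−1)·(2−1) = 2

degrees of freedom = 2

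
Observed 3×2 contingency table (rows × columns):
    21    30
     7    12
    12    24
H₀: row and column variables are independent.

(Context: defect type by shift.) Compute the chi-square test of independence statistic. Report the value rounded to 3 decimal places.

test statistic = 0.560

Row totals [51, 19, 36], col totals [40, 66], n=106
χ² = (21−19.25)²/19.25 + (30−31.75)²/31.75 + (7−7.17)²/7.17 + (12−11.83)²/11.83 + (12−13.58)²/13.58 + (24−22.42)²/22.42 = 0.5604
df = 2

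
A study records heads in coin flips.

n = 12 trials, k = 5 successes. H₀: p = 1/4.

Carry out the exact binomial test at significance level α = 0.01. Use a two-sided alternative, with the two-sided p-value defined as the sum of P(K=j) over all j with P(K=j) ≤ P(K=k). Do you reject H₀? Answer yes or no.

reject H₀: no

Exact binomial: n=12, k=5, p₀=1/4=0.2500
P(X=j) = C(n,j)·p₀^j·(1−p₀)^(n−j); p = Σ P(X=j) over j with P(X=j) ≤ P(X=5)
p-value (two-sided) = 0.18932
At α=0.01: p ≥ α → fail to reject H₀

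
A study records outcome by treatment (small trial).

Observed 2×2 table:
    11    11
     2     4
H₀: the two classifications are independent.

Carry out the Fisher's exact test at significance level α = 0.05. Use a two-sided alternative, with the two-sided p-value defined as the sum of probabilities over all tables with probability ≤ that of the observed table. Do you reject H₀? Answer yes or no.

Margins: r₁=22, r₂=6, c₁=13, c₂=15, n=28
p_obs = C(22,11)·C(6,2)/C(28,13); sum pmf over tables with pmf ≤ p_obs
p-value (two-sided) = 0.65459
At α=0.05: p ≥ α → fail to reject H₀

reject H₀: no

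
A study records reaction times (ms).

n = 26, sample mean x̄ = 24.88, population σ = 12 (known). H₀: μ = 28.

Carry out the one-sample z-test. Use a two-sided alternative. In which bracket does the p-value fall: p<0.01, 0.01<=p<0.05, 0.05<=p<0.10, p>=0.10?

SE = σ/√n = 12/√26 = 2.3534
z = (x̄−μ₀)/SE = (24.88−28)/2.3534 = -1.3257
p-value (two-sided) = 0.18492
→ bracket: p>=0.10

p-value bracket: p>=0.10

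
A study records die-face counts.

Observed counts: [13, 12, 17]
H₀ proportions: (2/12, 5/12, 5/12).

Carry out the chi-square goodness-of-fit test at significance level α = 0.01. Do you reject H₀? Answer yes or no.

n = 42; E_i = n·p_i = [7.00, 17.50, 17.50]
χ² = (13−7.00)²/7.00 + (12−17.50)²/17.50 + (17−17.50)²/17.50 = 6.8857
df = 2
p-value (upper-tail) = 0.03197
At α=0.01: p ≥ α → fail to reject H₀

reject H₀: no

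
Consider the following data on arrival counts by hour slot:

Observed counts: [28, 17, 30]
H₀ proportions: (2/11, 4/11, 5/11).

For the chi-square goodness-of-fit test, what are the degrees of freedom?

df = k − 1 = 3 − 1 = 2

degrees of freedom = 2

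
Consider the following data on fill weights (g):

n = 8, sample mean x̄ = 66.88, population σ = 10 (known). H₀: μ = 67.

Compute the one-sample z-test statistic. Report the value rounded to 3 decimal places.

test statistic = -0.034

SE = σ/√n = 10/√8 = 3.5355
z = (x̄−μ₀)/SE = (66.88−67)/3.5355 = -0.0339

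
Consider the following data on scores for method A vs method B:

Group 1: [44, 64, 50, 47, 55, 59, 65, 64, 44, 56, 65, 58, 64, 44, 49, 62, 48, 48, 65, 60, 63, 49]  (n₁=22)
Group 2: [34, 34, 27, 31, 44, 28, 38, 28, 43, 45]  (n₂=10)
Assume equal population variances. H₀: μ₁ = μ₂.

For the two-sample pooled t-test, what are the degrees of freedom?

df = n₁ + n₂ − 2 = 22 + 10 − 2 = 30

degrees of freedom = 30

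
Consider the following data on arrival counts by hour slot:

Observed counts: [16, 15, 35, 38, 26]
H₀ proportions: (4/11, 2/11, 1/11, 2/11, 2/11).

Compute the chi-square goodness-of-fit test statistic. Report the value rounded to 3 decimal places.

n = 130; E_i = n·p_i = [47.27, 23.64, 11.82, 23.64, 23.64]
χ² = (16−47.27)²/47.27 + (15−23.64)²/23.64 + (35−11.82)²/11.82 + (38−23.64)²/23.64 + (26−23.64)²/23.64 = 78.2808
df = 4

test statistic = 78.281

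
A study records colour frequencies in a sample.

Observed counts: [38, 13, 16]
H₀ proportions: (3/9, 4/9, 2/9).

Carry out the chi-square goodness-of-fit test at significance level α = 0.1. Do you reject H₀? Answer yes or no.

reject H₀: yes

n = 67; E_i = n·p_i = [22.33, 29.78, 14.89]
χ² = (38−22.33)²/22.33 + (13−29.78)²/29.78 + (16−14.89)²/14.89 = 20.5261
df = 2
p-value (upper-tail) = 0.00003
At α=0.1: p < α → reject H₀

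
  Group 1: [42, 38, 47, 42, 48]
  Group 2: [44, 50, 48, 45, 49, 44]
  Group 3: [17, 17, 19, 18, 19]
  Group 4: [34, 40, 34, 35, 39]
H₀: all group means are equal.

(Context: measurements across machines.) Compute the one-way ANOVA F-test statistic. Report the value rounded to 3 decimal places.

Group means [43.40, 46.67, 18.00, 36.40], grand mean 36.619
SSB = Σnᵢ(x̄ᵢ−x̄)² = 2569.219; SSW = ΣΣ(x−x̄ᵢ)² = 139.733
MSB = 2569.219/3 = 856.4063; MSW = 139.733/17 = 8.2196
F = MSB/MSW = 104.1907
df = (3, 17)

test statistic = 104.191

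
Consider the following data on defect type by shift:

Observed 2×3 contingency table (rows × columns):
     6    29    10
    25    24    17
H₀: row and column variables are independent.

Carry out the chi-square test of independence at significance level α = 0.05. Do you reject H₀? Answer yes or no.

Row totals [45, 66], col totals [31, 53, 27], n=111
χ² = (6−12.57)²/12.57 + (29−21.49)²/21.49 + (10−10.95)²/10.95 + (25−18.43)²/18.43 + (24−31.51)²/31.51 + (17−16.05)²/16.05 = 10.3284
df = 2
p-value (upper-tail) = 0.00572
At α=0.05: p < α → reject H₀

reject H₀: yes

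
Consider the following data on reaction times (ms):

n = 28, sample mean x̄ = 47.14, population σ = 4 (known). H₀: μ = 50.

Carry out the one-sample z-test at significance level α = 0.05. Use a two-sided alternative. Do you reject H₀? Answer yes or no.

SE = σ/√n = 4/√28 = 0.7559
z = (x̄−μ₀)/SE = (47.14−50)/0.7559 = -3.7834
p-value (two-sided) = 0.00015
At α=0.05: p < α → reject H₀

reject H₀: yes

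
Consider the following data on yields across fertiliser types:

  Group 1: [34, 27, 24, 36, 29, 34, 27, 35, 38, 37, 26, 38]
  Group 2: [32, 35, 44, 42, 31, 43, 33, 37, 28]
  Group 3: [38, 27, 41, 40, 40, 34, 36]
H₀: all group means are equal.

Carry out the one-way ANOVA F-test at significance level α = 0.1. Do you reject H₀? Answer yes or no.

Group means [32.08, 36.11, 36.57], grand mean 34.500
SSB = Σnᵢ(x̄ᵢ−x̄)² = 123.480; SSW = ΣΣ(x−x̄ᵢ)² = 697.520
MSB = 123.480/2 = 61.7401; MSW = 697.520/25 = 27.9008
F = MSB/MSW = 2.2128
df = (2, 25)
p-value (upper-tail) = 0.13037
At α=0.1: p ≥ α → fail to reject H₀

reject H₀: no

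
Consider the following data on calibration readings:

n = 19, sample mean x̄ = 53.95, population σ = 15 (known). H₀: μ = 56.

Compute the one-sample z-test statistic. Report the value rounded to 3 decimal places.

SE = σ/√n = 15/√19 = 3.4412
z = (x̄−μ₀)/SE = (53.95−56)/3.4412 = -0.5957

test statistic = -0.596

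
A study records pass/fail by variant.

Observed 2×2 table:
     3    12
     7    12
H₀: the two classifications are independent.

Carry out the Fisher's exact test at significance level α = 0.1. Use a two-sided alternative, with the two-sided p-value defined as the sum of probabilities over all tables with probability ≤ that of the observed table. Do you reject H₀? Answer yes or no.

Margins: r₁=15, r₂=19, c₁=10, c₂=24, n=34
p_obs = C(15,3)·C(19,7)/C(34,10); sum pmf over tables with pmf ≤ p_obs
p-value (two-sided) = 0.45127
At α=0.1: p ≥ α → fail to reject H₀

reject H₀: no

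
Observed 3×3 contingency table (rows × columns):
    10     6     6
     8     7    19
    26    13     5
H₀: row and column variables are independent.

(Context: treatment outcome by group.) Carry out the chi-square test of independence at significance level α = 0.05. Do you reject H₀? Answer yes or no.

reject H₀: yes

Row totals [22, 34, 44], col totals [44, 26, 30], n=100
χ² = (10−9.68)²/9.68 + (6−5.72)²/5.72 + (6−6.60)²/6.60 + (8−14.96)²/14.96 + (7−8.84)²/8.84 + (19−10.20)²/10.20 + (26−19.36)²/19.36 + (13−11.44)²/11.44 + (5−13.20)²/13.20 = 18.8761
df = 4
p-value (upper-tail) = 0.00083
At α=0.05: p < α → reject H₀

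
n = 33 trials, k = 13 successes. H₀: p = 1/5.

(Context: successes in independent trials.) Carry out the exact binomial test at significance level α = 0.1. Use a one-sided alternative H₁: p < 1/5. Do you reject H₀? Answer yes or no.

Exact binomial: n=33, k=13, p₀=1/5=0.2000
P(X≤13) from Σ C(n,i)·p₀^i·(1−p₀)^(n−i)
p-value (one-sided, H₁ less) = 0.99723
At α=0.1: p ≥ α → fail to reject H₀

reject H₀: no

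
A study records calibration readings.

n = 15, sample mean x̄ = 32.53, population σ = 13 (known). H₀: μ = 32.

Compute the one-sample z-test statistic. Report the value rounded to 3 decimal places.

test statistic = 0.158

SE = σ/√n = 13/√15 = 3.3566
z = (x̄−μ₀)/SE = (32.53−32)/3.3566 = 0.1579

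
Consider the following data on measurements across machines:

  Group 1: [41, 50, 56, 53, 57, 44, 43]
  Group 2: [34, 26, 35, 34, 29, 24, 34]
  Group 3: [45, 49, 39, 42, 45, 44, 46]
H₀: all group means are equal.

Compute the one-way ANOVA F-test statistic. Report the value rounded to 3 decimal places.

Group means [49.14, 30.86, 44.29], grand mean 41.429
SSB = Σnᵢ(x̄ᵢ−x̄)² = 1256.000; SSW = ΣΣ(x−x̄ᵢ)² = 435.143
MSB = 1256.000/2 = 628.0000; MSW = 435.143/18 = 24.1746
F = MSB/MSW = 25.9777
df = (2, 18)

test statistic = 25.978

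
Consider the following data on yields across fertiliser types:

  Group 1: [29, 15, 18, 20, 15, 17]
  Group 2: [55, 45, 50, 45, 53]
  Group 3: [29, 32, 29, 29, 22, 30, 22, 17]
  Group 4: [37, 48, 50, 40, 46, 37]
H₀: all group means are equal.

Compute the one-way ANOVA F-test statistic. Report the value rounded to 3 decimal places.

Group means [19.00, 49.60, 26.25, 43.00], grand mean 33.200
SSB = Σnᵢ(x̄ᵢ−x̄)² = 3517.300; SSW = ΣΣ(x−x̄ᵢ)² = 576.700
MSB = 3517.300/3 = 1172.4333; MSW = 576.700/21 = 27.4619
F = MSB/MSW = 42.6931
df = (3, 21)

test statistic = 42.693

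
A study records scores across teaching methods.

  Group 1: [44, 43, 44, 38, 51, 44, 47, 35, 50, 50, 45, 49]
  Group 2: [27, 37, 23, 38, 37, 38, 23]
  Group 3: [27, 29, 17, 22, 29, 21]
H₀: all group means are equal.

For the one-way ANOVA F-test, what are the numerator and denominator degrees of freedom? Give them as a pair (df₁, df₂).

k = 3 groups, N = 25 total
df = (k−1, N−k) = (3−1, 25−3) = (2, 22)

degrees of freedom = [2, 22]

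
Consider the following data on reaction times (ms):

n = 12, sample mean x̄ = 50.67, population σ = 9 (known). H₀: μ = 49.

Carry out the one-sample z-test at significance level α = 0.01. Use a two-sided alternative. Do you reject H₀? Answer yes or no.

SE = σ/√n = 9/√12 = 2.5981
z = (x̄−μ₀)/SE = (50.67−49)/2.5981 = 0.6428
p-value (two-sided) = 0.52036
At α=0.01: p ≥ α → fail to reject H₀

reject H₀: no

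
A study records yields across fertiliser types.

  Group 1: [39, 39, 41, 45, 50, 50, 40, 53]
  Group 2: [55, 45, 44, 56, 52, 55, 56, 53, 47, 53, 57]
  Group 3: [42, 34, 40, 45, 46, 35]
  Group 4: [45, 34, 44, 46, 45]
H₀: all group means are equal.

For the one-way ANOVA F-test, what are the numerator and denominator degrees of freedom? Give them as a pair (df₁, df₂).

degrees of freedom = [3, 26]

k = 4 groups, N = 30 total
df = (k−1, N−k) = (4−1, 30−4) = (3, 26)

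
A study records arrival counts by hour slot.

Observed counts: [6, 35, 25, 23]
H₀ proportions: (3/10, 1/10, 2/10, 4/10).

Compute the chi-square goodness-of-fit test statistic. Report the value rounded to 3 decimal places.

n = 89; E_i = n·p_i = [26.70, 8.90, 17.80, 35.60]
χ² = (6−26.70)²/26.70 + (35−8.90)²/8.90 + (25−17.80)²/17.80 + (23−35.60)²/35.60 = 99.9607
df = 3

test statistic = 99.961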